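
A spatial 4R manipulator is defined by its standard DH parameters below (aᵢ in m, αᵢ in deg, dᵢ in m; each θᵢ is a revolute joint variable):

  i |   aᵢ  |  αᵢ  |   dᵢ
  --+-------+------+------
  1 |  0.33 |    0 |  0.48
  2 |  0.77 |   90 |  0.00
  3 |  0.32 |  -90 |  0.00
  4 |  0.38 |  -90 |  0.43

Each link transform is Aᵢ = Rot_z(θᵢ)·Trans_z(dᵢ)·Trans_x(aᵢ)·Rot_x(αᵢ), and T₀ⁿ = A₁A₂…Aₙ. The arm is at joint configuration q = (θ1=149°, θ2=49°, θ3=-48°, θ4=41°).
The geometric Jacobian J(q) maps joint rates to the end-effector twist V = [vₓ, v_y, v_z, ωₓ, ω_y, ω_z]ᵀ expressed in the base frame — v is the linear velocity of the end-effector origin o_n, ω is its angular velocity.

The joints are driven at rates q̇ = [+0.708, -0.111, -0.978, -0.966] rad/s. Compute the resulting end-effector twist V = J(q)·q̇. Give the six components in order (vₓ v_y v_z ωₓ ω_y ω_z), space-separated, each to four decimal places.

o_n = [-1.6282, -0.5293, 0.3168]
J₁: ẑ×o_n = [0.5293, -1.6282, 0.0000], ω = ẑ
J2: z=[0.0000, 0.0000, 1.0000] o=[-0.2829, 0.1700, 0.4800] → [0.6993, -1.3453, 0.0000, 0.0000, 0.0000, 1.0000]
J3: z=[-0.3090, 0.9511, 0.0000] o=[-1.0152, -0.0680, 0.4800] → [-0.1552, -0.0504, 0.7256, -0.3090, 0.9511, 0.0000]
J4: z=[-0.7068, -0.2296, 0.6691] o=[-1.2188, -0.1341, 0.2422] → [0.2473, -0.2212, 0.1853, -0.7068, -0.2296, 0.6691]
V = J·q̇ = [0.2101, -0.7404, -0.8886, 0.9850, -0.7083, -0.0494]

0.2101 -0.7404 -0.8886 0.9850 -0.7083 -0.0494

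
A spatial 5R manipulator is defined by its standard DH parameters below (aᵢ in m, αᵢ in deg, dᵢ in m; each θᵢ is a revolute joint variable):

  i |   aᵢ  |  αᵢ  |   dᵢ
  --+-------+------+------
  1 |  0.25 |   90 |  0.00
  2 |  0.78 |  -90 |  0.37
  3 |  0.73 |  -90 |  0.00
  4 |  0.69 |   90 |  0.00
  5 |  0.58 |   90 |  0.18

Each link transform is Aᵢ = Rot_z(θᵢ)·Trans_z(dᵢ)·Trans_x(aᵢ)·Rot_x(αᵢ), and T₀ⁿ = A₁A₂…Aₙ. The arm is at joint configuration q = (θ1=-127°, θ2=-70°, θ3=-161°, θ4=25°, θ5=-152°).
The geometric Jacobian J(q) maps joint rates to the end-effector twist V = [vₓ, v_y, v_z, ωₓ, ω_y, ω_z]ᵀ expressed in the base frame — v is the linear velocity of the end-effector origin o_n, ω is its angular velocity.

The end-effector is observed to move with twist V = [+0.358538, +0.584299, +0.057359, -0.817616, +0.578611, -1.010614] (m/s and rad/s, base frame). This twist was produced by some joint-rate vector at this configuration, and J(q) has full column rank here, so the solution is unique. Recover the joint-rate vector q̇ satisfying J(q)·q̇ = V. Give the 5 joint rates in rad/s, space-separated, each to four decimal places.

o_n = [-0.4956, 0.0526, 0.2399]
J₁: ẑ×o_n = [-0.0526, -0.4956, 0.0000], ω = ẑ
J2: z=[-0.7986, 0.6018, 0.0000] o=[-0.1505, -0.1997, 0.0000] → [0.1444, 0.1916, 0.0063, -0.7986, 0.6018, 0.0000]
J3: z=[-0.5655, -0.7505, 0.3420] o=[-0.6065, -0.1900, -0.7330] → [-0.8131, 0.5881, -0.0540, -0.5655, -0.7505, 0.3420]
J4: z=[-0.8221, 0.4801, -0.3059] o=[-0.6542, 0.1415, -0.0844] → [0.1284, 0.2180, -0.0030, -0.8221, 0.4801, -0.3059]
J5: z=[-0.5402, -0.4882, 0.6855] o=[-0.5302, 0.6444, 0.3715] → [0.4700, -0.0474, 0.3366, -0.5402, -0.4882, 0.6855]
q̇ = J⁺·V = [-0.9330, 0.5740, -0.1280, 0.4310, 0.1430]

-0.9330 0.5740 -0.1280 0.4310 0.1430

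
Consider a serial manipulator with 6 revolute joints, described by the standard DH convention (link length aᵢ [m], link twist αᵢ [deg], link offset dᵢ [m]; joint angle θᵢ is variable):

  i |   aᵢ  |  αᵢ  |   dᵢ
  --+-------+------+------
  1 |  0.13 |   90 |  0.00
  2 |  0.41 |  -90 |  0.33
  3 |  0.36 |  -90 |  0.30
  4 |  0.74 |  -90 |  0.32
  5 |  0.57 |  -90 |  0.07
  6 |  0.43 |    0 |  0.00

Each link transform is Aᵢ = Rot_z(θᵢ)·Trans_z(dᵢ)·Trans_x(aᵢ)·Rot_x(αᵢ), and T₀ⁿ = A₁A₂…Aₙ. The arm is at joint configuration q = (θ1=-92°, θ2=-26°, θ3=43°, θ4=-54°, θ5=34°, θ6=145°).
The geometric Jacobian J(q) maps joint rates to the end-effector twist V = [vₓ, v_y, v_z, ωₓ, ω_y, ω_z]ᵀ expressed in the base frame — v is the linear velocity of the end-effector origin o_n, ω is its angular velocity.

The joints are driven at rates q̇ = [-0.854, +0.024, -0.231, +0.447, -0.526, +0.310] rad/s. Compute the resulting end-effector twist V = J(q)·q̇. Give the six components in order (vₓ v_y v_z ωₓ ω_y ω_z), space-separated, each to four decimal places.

-0.8722 -0.4922 -0.3631 -0.2275 0.4986 -0.6839

o_n = [0.2837, -1.3896, 0.6688]
J₁: ẑ×o_n = [1.3896, 0.2837, -0.0000], ω = ẑ
J2: z=[-0.9994, 0.0349, 0.0000] o=[-0.0045, -0.1299, 0.0000] → [0.0233, 0.6684, 1.2489, -0.9994, 0.0349, 0.0000]
J3: z=[-0.0153, -0.4381, 0.8988] o=[-0.3472, -0.4867, -0.1797] → [0.4398, 0.5800, 0.2902, -0.0153, -0.4381, 0.8988]
J4: z=[0.7523, 0.5871, 0.2990] o=[-0.1147, -0.8632, -0.0255] → [0.5650, -0.4032, -0.6299, 0.7523, 0.5871, 0.2990]
J5: z=[0.5418, -0.2932, -0.7877] o=[0.4034, -1.2337, 0.4688] → [-0.1815, -0.0141, -0.1196, 0.5418, -0.2932, -0.7877]
J6: z=[-0.8333, -0.0648, -0.5491] o=[0.3786, -1.7979, 0.5729] → [0.2180, 0.1320, -0.3464, -0.8333, -0.0648, -0.5491]
V = J·q̇ = [-0.8722, -0.4922, -0.3631, -0.2275, 0.4986, -0.6839]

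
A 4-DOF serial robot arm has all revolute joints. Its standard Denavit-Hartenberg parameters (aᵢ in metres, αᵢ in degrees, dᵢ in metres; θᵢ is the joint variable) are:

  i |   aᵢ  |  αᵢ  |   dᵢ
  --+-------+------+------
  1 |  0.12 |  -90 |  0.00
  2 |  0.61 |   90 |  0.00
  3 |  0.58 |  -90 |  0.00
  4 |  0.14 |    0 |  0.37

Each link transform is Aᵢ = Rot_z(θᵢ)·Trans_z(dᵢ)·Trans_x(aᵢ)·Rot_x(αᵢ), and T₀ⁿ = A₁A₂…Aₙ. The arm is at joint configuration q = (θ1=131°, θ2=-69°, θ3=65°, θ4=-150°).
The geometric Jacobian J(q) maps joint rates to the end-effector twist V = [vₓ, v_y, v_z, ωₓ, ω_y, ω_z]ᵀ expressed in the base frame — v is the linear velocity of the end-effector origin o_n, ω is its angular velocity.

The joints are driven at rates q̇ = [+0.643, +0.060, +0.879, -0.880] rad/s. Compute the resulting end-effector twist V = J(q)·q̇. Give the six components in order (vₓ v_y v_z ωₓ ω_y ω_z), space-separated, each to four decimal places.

0.3101 -0.3003 -0.5382 0.5863 -0.1990 1.7026

o_n = [-0.5778, -0.2074, 0.4625]
J₁: ẑ×o_n = [0.2074, -0.5778, 0.0000], ω = ẑ
J2: z=[-0.7547, -0.6561, 0.0000] o=[-0.0787, 0.0906, 0.0000] → [-0.3034, 0.3491, -0.1026, -0.7547, -0.6561, 0.0000]
J3: z=[0.6125, -0.7046, 0.3584] o=[-0.2221, 0.2555, 0.5695] → [0.2413, -0.0619, -0.5341, 0.6125, -0.7046, 0.3584]
J4: z=[-0.1059, -0.5224, -0.8461] o=[-0.6765, -0.0230, 0.7983] → [0.0194, -0.1190, 0.0711, -0.1059, -0.5224, -0.8461]
V = J·q̇ = [0.3101, -0.3003, -0.5382, 0.5863, -0.1990, 1.7026]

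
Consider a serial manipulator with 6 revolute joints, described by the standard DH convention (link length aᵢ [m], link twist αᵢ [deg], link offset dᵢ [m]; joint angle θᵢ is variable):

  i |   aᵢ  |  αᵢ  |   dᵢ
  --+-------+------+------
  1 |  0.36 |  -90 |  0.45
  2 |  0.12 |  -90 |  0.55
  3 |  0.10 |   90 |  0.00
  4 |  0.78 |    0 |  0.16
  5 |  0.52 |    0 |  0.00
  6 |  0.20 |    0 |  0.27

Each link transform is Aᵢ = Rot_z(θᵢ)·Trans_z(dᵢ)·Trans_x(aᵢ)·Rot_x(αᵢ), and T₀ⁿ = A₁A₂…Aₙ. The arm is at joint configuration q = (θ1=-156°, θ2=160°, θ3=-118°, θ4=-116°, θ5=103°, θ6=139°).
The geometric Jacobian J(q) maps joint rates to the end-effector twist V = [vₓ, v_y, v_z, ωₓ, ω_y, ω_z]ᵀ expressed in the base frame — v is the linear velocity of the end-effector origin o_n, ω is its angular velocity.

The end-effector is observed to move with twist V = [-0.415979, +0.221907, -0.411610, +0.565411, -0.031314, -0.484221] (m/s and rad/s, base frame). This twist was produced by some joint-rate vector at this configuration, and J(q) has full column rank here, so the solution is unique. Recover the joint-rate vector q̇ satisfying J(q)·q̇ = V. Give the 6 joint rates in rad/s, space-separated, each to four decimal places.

-0.3530 -0.0170 0.0490 -0.0870 -0.9640 0.4640

o_n = [-0.6217, -0.8001, -0.0542]
J₁: ẑ×o_n = [0.8001, -0.6217, 0.0000], ω = ẑ
J2: z=[0.4067, -0.9135, 0.0000] o=[-0.3289, -0.1464, 0.4500] → [0.4606, 0.2051, -0.5334, 0.4067, -0.9135, 0.0000]
J3: z=[0.3125, 0.1391, 0.9397] o=[-0.0022, -0.6030, 0.4090] → [0.1208, -0.4375, 0.0246, 0.3125, 0.1391, 0.9397]
J4: z=[-0.9489, 0.0914, 0.3020] o=[-0.0065, -0.7016, 0.4250] → [-0.0141, -0.6405, 0.1497, -0.9489, 0.0914, 0.3020]
J5: z=[-0.9489, 0.0914, 0.3020] o=[-0.3624, -0.4474, -0.2404] → [0.1235, 0.0983, 0.3585, -0.9489, 0.0914, 0.3020]
J6: z=[-0.9489, 0.0914, 0.3020] o=[-0.4212, -0.9632, -0.2689] → [-0.0296, 0.1432, -0.1364, -0.9489, 0.0914, 0.3020]
q̇ = J⁺·V = [-0.3530, -0.0170, 0.0490, -0.0870, -0.9640, 0.4640]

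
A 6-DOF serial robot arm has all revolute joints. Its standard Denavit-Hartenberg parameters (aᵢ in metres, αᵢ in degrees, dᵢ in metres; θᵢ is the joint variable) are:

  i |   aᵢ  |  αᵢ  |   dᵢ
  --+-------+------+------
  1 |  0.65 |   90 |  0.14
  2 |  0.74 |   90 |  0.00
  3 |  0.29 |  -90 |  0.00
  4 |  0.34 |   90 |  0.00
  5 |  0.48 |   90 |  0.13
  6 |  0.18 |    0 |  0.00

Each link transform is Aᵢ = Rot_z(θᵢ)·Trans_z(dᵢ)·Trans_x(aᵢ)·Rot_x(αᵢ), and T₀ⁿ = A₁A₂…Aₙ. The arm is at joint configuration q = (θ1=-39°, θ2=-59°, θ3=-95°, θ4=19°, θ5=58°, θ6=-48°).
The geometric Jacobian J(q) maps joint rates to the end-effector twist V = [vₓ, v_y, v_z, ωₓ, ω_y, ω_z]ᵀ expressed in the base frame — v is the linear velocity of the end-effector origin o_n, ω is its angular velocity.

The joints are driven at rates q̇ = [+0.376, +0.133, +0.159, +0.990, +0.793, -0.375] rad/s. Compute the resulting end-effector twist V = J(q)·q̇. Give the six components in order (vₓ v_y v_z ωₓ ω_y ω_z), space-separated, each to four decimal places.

0.2343 -0.3749 0.0149 -0.2440 0.1053 -1.1636

o_n = [1.7168, -0.1652, -0.7489]
J₁: ẑ×o_n = [0.1652, 1.7168, -0.0000], ω = ẑ
J2: z=[-0.6293, -0.7771, 0.0000] o=[0.5051, -0.4091, 0.1400] → [0.6908, -0.5594, 0.7882, -0.6293, -0.7771, 0.0000]
J3: z=[-0.6661, 0.5394, -0.5150] o=[0.8013, -0.6489, -0.4943] → [0.1118, -0.6411, -0.8160, -0.6661, 0.5394, -0.5150]
J4: z=[0.4536, -0.2552, -0.8539] o=[0.9730, -0.4162, -0.4726] → [0.2848, -0.5099, 0.3036, 0.4536, -0.2552, -0.8539]
J5: z=[-0.4371, 0.7713, -0.4627] o=[1.2371, -0.2179, -0.3916] → [-0.2512, -0.3781, -0.3931, -0.4371, 0.7713, -0.4627]
J6: z=[0.4183, 0.6297, 0.6546] o=[1.5625, -0.0732, -0.7387] → [0.0539, 0.1053, -0.1357, 0.4183, 0.6297, 0.6546]
V = J·q̇ = [0.2343, -0.3749, 0.0149, -0.2440, 0.1053, -1.1636]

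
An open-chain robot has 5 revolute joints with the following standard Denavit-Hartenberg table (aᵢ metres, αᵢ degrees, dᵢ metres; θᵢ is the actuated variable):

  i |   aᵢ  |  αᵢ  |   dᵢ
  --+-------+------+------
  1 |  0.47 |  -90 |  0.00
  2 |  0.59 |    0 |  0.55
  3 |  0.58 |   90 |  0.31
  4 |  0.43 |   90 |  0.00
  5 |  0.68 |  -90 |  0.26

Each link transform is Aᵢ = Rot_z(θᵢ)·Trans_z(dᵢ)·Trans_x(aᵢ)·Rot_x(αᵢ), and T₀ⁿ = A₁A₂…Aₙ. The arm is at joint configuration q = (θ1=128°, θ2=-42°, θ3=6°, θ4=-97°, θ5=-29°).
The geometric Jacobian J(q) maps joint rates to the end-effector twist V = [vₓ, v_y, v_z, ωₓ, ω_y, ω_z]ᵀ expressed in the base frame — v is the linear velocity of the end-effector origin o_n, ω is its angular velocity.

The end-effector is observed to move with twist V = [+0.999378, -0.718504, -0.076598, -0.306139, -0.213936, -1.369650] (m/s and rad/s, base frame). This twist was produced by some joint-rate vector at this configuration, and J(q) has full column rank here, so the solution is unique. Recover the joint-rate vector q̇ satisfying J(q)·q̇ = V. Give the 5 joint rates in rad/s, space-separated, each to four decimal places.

o_n = [-0.6779, 1.0714, 0.2439]
J₁: ẑ×o_n = [-1.0714, -0.6779, 0.0000], ω = ẑ
J2: z=[-0.7880, -0.6157, 0.0000] o=[-0.2894, 0.3704, 0.0000] → [-0.1502, 0.1922, -0.7917, -0.7880, -0.6157, 0.0000]
J3: z=[-0.7880, -0.6157, 0.0000] o=[-0.9927, 0.3773, 0.3948] → [0.0929, -0.1189, -0.3532, -0.7880, -0.6157, 0.0000]
J4: z=[0.3619, -0.4632, 0.8090] o=[-1.5259, 0.5562, 0.7357] → [-0.1891, 0.8640, 0.5792, 0.3619, -0.4632, 0.8090]
J5: z=[0.3983, -0.7078, -0.5834] o=[-1.1635, 0.7855, 0.7049] → [0.4931, -0.0996, 0.4575, 0.3983, -0.7078, -0.5834]
q̇ = J⁺·V = [-0.3730, -0.5510, 0.8540, -0.8180, 0.5740]

-0.3730 -0.5510 0.8540 -0.8180 0.5740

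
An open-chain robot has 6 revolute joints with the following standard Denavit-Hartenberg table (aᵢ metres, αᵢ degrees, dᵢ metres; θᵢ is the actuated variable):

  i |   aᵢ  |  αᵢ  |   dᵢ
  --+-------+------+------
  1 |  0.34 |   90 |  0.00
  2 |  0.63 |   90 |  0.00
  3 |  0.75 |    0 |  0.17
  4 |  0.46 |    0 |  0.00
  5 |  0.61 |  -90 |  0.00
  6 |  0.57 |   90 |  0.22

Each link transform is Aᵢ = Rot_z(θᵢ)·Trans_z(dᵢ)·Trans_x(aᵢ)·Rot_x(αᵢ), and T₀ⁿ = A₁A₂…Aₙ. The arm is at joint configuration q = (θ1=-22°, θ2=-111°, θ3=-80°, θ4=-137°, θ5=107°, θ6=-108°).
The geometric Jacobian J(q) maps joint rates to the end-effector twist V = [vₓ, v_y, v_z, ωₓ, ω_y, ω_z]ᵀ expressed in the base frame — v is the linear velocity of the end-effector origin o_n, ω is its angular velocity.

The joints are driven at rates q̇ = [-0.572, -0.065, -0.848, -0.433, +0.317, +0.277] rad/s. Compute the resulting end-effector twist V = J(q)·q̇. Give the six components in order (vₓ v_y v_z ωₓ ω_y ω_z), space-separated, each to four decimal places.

0.7541 -0.1801 0.8075 0.8078 -0.1541 -1.1605

o_n = [-0.0972, 1.0582, -0.1660]
J₁: ẑ×o_n = [-1.0582, -0.0972, 0.0000], ω = ẑ
J2: z=[-0.3746, -0.9272, 0.0000] o=[0.3152, -0.1274, 0.0000] → [0.1540, -0.0622, -0.8265, -0.3746, -0.9272, 0.0000]
J3: z=[-0.8656, 0.3497, 0.3584] o=[0.1059, -0.0428, -0.5882] → [-0.2469, 0.2926, -0.8820, -0.8656, 0.3497, 0.3584]
J4: z=[-0.8656, 0.3497, 0.3584] o=[0.1922, 0.7190, -0.6488] → [0.0473, 0.3142, -0.1924, -0.8656, 0.3497, 0.3584]
J5: z=[-0.8656, 0.3497, 0.3584] o=[0.2105, 0.4130, -0.3058] → [-0.1823, 0.0107, -0.4509, -0.8656, 0.3497, 0.3584]
J6: z=[-0.1841, 0.4433, -0.8773] o=[0.4946, 0.9164, -0.1111] → [0.1000, 0.5090, 0.2362, -0.1841, 0.4433, -0.8773]
V = J·q̇ = [0.7541, -0.1801, 0.8075, 0.8078, -0.1541, -1.1605]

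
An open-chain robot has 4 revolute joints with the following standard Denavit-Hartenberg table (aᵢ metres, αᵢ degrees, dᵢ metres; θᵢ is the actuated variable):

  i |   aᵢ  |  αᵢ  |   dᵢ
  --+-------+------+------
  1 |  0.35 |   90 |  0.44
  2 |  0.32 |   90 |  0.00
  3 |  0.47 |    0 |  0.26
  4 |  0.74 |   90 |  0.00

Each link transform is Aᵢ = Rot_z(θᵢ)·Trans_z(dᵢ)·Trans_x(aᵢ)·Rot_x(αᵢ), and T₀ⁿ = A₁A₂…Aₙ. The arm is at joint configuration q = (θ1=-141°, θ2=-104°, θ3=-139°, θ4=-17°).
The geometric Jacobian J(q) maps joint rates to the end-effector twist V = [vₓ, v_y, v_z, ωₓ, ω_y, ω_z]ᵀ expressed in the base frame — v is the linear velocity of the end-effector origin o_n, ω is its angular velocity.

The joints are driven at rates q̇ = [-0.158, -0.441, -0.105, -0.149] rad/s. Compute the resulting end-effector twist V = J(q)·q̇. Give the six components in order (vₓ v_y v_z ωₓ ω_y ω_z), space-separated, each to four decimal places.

-0.5115 -0.0905 0.1410 0.0860 -0.4978 -0.2194

o_n = [0.1739, -0.6432, 1.1925]
J₁: ẑ×o_n = [0.6432, 0.1739, -0.0000], ω = ẑ
J2: z=[-0.6293, 0.7771, 0.0000] o=[-0.2720, -0.2203, 0.4400] → [0.5848, 0.4736, -0.0803, -0.6293, 0.7771, 0.0000]
J3: z=[0.7541, 0.6106, 0.2419] o=[-0.2118, -0.1715, 0.1295] → [0.7632, -0.7083, -0.5912, 0.7541, 0.6106, 0.2419]
J4: z=[0.7541, 0.6106, 0.2419] o=[0.1116, -0.3064, 0.5366] → [0.4820, -0.4795, -0.2920, 0.7541, 0.6106, 0.2419]
V = J·q̇ = [-0.5115, -0.0905, 0.1410, 0.0860, -0.4978, -0.2194]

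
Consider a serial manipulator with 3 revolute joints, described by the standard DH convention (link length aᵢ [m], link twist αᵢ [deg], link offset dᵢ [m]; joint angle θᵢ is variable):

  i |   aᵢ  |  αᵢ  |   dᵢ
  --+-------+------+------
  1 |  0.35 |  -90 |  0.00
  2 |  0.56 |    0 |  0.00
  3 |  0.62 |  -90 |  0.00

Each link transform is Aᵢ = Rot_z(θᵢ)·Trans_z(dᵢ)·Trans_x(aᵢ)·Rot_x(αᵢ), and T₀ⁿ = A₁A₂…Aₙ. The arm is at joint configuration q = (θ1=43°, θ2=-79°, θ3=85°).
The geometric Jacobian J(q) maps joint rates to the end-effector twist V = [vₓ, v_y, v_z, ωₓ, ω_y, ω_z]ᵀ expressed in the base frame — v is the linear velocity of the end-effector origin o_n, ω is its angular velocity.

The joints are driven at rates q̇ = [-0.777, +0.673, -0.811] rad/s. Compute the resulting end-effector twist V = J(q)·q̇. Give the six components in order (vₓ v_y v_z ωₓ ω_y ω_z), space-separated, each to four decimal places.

o_n = [0.7851, 0.7321, 0.4849]
J₁: ẑ×o_n = [-0.7321, 0.7851, 0.0000], ω = ẑ
J2: z=[-0.6820, 0.7314, 0.0000] o=[0.2560, 0.2387, 0.0000] → [0.3546, 0.3307, -0.7235, -0.6820, 0.7314, 0.0000]
J3: z=[-0.6820, 0.7314, 0.0000] o=[0.3341, 0.3116, 0.5497] → [-0.0474, -0.0442, -0.6166, -0.6820, 0.7314, 0.0000]
V = J·q̇ = [0.8459, -0.3516, 0.0132, 0.0941, -0.1009, -0.7770]

0.8459 -0.3516 0.0132 0.0941 -0.1009 -0.7770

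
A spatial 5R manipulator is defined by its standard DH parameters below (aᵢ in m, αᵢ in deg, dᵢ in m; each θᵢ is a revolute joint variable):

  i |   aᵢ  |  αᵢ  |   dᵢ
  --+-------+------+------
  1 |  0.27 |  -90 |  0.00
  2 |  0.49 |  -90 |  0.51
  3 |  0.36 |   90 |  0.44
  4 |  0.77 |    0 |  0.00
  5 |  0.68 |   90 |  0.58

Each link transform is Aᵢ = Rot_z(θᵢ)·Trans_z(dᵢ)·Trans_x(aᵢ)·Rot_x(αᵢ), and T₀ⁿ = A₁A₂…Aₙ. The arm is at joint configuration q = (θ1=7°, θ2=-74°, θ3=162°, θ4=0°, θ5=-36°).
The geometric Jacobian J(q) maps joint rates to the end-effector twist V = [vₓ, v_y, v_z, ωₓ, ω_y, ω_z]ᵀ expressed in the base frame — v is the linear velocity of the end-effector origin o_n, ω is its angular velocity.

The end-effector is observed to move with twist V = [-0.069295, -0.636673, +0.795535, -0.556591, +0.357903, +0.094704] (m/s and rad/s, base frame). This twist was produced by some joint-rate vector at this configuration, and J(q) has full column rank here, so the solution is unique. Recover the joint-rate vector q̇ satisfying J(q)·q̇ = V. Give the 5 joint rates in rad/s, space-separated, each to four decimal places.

0.1060 -0.0420 -0.4860 -0.2430 -0.2460

o_n = [0.1207, -0.5502, -0.9038]
J₁: ẑ×o_n = [0.5502, 0.1207, -0.0000], ω = ẑ
J2: z=[-0.1219, 0.9925, 0.0000] o=[0.2680, 0.0329, 0.0000] → [-0.8971, -0.1101, 0.2172, -0.1219, 0.9925, 0.0000]
J3: z=[0.9541, 0.1171, -0.2756] o=[0.3399, 0.5556, 0.4710] → [-0.4658, 1.3721, -1.0293, 0.9541, 0.1171, -0.2756]
J4: z=[0.2004, -0.9336, 0.2970] o=[0.6796, 0.4852, 0.0206] → [1.1706, 0.0193, -0.7293, 0.2004, -0.9336, 0.2970]
J5: z=[0.2004, -0.9336, 0.2970] o=[0.5082, 0.2244, -0.6833] → [0.4359, -0.0709, -0.5170, 0.2004, -0.9336, 0.2970]
q̇ = J⁺·V = [0.1060, -0.0420, -0.4860, -0.2430, -0.2460]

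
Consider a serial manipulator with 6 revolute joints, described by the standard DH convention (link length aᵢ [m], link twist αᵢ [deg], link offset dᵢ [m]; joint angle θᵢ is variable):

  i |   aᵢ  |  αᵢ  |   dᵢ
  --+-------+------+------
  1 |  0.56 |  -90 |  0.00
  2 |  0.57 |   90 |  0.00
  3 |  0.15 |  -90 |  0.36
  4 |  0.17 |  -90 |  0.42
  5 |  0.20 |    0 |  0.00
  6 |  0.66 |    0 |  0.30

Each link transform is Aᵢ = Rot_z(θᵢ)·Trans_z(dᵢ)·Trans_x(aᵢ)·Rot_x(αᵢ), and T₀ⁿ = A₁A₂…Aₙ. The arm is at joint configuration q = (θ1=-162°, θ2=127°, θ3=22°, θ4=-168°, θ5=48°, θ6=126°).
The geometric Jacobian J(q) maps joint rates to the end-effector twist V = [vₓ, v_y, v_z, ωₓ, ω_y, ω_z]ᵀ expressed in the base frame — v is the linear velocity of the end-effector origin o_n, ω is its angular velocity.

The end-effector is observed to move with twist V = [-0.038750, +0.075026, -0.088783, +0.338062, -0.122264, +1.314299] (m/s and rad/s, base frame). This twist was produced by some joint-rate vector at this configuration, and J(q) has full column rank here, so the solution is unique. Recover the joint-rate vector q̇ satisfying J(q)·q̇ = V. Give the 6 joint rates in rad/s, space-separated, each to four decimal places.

o_n = [-0.2722, -0.5052, -1.1564]
J₁: ẑ×o_n = [0.5052, -0.2722, 0.0000], ω = ẑ
J2: z=[0.3090, -0.9511, 0.0000] o=[-0.5326, -0.1730, 0.0000] → [1.0998, 0.3574, 0.1450, 0.3090, -0.9511, 0.0000]
J3: z=[-0.7595, -0.2468, -0.6018] o=[-0.2063, -0.0670, -0.4552] → [-0.0906, -0.4930, 0.3166, -0.7595, -0.2468, -0.6018]
J4: z=[0.0721, -0.9515, 0.2992] o=[-0.3828, -0.1835, -0.7829] → [0.4516, 0.0600, 0.0821, 0.0721, -0.9515, 0.2992]
J5: z=[-0.6085, -0.2796, -0.7426] o=[-0.4869, -0.5612, -0.5554] → [0.2096, -0.5252, 0.0259, -0.6085, -0.2796, -0.7426]
J6: z=[-0.6085, -0.2796, -0.7426] o=[-0.6033, -0.4026, -0.5197] → [0.1018, -0.6334, 0.1550, -0.6085, -0.2796, -0.7426]
q̇ = J⁺·V = [0.5440, -0.5790, -0.1610, 0.9080, -0.4300, -0.1110]

0.5440 -0.5790 -0.1610 0.9080 -0.4300 -0.1110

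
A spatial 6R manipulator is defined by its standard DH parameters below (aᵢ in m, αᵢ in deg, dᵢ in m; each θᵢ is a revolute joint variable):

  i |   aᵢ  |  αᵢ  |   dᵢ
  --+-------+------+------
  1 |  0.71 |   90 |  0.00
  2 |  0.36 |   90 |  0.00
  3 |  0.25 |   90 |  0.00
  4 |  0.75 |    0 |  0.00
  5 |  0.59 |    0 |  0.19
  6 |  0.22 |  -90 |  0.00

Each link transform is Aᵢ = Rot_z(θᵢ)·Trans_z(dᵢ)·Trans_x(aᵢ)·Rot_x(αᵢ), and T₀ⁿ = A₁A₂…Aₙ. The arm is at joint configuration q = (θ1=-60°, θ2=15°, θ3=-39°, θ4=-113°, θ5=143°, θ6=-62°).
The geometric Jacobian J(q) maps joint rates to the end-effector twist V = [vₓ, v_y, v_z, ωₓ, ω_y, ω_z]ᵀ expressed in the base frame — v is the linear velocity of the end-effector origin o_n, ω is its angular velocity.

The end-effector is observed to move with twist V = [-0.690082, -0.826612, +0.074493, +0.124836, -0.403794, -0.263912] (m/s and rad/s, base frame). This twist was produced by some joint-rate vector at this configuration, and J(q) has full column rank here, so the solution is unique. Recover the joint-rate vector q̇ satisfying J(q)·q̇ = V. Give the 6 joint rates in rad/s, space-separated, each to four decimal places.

o_n = [1.1351, -0.8470, 0.6884]
J₁: ẑ×o_n = [0.8470, 1.1351, -0.0000], ω = ẑ
J2: z=[-0.8660, -0.5000, 0.0000] o=[0.3550, -0.6149, 0.0000] → [-0.3442, 0.5962, 0.5910, -0.8660, -0.5000, 0.0000]
J3: z=[0.1294, -0.2241, -0.9659] o=[0.5289, -0.9160, 0.0932] → [-0.0667, -0.6626, 0.1448, 0.1294, -0.2241, -0.9659]
J4: z=[0.3691, 0.9150, -0.1629] o=[0.7590, -0.9999, 0.1435] → [0.5235, -0.2624, -0.2877, 0.3691, 0.9150, -0.1629]
J5: z=[0.3691, 0.9150, -0.1629] o=[0.3999, -0.7468, 0.7514] → [-0.0739, -0.0965, -0.7096, 0.3691, 0.9150, -0.1629]
J6: z=[0.3691, 0.9150, -0.1629] o=[0.9785, -0.8105, 0.5382] → [0.1314, -0.0809, -0.1568, 0.3691, 0.9150, -0.1629]
q̇ = J⁺·V = [-0.8340, -0.5800, -0.4440, -0.5160, -0.5030, 0.1520]

-0.8340 -0.5800 -0.4440 -0.5160 -0.5030 0.1520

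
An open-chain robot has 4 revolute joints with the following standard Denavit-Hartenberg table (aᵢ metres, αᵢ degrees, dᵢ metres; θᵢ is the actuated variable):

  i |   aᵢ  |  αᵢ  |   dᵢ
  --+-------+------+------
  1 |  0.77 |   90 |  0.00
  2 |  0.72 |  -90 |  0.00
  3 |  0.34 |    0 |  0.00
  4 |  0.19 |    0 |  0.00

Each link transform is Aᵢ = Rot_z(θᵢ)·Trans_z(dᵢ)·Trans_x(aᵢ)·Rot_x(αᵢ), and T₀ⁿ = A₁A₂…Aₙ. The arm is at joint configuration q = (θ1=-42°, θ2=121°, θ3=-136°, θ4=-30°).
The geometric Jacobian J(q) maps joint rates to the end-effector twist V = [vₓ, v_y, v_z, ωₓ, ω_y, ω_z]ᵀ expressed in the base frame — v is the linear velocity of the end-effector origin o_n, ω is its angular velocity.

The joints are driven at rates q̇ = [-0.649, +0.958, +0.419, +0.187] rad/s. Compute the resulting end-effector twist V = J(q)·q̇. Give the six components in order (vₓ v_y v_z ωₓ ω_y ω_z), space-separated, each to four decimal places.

-0.7749 -0.1321 -0.0349 -1.0270 -0.3644 -0.9611

o_n = [0.2720, -0.6246, 0.2495]
J₁: ẑ×o_n = [0.6246, 0.2720, -0.0000], ω = ẑ
J2: z=[-0.6691, -0.7431, 0.0000] o=[0.5722, -0.5152, 0.0000] → [-0.1854, 0.1669, -0.1499, -0.6691, -0.7431, 0.0000]
J3: z=[-0.6370, 0.5736, -0.5150] o=[0.2966, -0.2671, 0.6172] → [-0.3950, -0.2215, 0.2418, -0.6370, 0.5736, -0.5150]
J4: z=[-0.6370, 0.5736, -0.5150] o=[0.2322, -0.5269, 0.4075] → [-0.1410, -0.1212, 0.0394, -0.6370, 0.5736, -0.5150]
V = J·q̇ = [-0.7749, -0.1321, -0.0349, -1.0270, -0.3644, -0.9611]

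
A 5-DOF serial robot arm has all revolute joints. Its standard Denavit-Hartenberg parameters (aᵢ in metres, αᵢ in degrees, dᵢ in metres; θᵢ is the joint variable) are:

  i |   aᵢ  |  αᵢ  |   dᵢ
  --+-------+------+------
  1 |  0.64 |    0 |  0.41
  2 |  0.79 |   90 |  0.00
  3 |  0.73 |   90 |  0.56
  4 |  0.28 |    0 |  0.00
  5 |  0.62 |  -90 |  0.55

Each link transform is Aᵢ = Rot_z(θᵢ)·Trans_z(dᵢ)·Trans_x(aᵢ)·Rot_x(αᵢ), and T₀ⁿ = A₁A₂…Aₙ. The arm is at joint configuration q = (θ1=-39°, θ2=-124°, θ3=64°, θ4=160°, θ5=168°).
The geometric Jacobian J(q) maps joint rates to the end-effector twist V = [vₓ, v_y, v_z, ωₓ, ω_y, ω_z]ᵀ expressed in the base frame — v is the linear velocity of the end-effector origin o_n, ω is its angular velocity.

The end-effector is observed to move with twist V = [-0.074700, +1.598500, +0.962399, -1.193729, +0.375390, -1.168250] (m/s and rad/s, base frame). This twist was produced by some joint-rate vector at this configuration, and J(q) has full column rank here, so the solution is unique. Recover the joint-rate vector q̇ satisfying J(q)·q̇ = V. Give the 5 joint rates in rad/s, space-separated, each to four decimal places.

-0.2530 -0.4120 0.7080 0.4030 0.7450

o_n = [-1.2427, -0.5926, 1.0611]
J₁: ẑ×o_n = [0.5926, -1.2427, 0.0000], ω = ẑ
J2: z=[0.0000, 0.0000, 1.0000] o=[0.4974, -0.4028, 0.4100] → [0.1898, -1.7400, 0.0000, 0.0000, 0.0000, 1.0000]
J3: z=[-0.2924, 0.9563, 0.0000] o=[-0.2581, -0.6337, 0.4100] → [0.6227, 0.1904, 0.9295, -0.2924, 0.9563, 0.0000]
J4: z=[-0.8595, -0.2628, -0.4384] o=[-0.7279, -0.1918, 1.0661] → [-0.1744, 0.2214, 0.2092, -0.8595, -0.2628, -0.4384]
J5: z=[-0.8595, -0.2628, -0.4384] o=[-0.6456, -0.0665, 0.8296] → [-0.2915, 0.4607, 0.2953, -0.8595, -0.2628, -0.4384]
q̇ = J⁺·V = [-0.2530, -0.4120, 0.7080, 0.4030, 0.7450]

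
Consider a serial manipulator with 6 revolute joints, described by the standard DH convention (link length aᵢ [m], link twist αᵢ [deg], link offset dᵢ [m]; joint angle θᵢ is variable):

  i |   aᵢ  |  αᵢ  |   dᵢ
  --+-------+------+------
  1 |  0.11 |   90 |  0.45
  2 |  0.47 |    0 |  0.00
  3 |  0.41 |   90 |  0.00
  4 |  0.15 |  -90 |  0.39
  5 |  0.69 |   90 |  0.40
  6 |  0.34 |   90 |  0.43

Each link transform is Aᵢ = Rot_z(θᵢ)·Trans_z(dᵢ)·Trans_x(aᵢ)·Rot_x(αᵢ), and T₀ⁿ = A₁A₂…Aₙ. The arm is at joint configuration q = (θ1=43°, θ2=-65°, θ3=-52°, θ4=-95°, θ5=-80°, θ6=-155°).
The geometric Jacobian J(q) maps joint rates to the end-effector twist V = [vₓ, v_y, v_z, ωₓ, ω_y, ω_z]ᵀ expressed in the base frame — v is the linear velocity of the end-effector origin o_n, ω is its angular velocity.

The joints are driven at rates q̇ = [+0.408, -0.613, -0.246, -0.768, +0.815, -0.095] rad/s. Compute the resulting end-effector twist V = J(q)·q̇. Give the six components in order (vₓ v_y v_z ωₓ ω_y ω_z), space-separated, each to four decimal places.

o_n = [-0.4235, -0.6466, -0.2032]
J₁: ẑ×o_n = [0.6466, -0.4235, 0.0000], ω = ẑ
J2: z=[0.6820, -0.7314, 0.0000] o=[0.0804, 0.0750, 0.4500] → [0.4777, 0.4455, -0.8607, 0.6820, -0.7314, 0.0000]
J3: z=[0.6820, -0.7314, 0.0000] o=[0.2257, 0.2105, 0.0240] → [0.1662, 0.1550, -1.0593, 0.6820, -0.7314, 0.0000]
J4: z=[-0.6516, -0.6077, 0.4540] o=[0.0896, 0.0835, -0.3413] → [0.2476, -0.1430, 0.1640, -0.6516, -0.6077, 0.4540]
J5: z=[-0.3902, -0.2447, -0.8876] o=[-0.2621, -0.0401, -0.1526] → [-0.5259, 0.1235, 0.1971, -0.3902, -0.2447, -0.8876]
J6: z=[0.5274, -0.8496, 0.0024] o=[-0.9389, -0.4604, -0.1898] → [0.0118, 0.0083, 0.3397, 0.5274, -0.8496, 0.0024]
V = J·q̇ = [-0.6898, -0.2743, 0.7907, -0.4535, 0.9762, -0.6643]

-0.6898 -0.2743 0.7907 -0.4535 0.9762 -0.6643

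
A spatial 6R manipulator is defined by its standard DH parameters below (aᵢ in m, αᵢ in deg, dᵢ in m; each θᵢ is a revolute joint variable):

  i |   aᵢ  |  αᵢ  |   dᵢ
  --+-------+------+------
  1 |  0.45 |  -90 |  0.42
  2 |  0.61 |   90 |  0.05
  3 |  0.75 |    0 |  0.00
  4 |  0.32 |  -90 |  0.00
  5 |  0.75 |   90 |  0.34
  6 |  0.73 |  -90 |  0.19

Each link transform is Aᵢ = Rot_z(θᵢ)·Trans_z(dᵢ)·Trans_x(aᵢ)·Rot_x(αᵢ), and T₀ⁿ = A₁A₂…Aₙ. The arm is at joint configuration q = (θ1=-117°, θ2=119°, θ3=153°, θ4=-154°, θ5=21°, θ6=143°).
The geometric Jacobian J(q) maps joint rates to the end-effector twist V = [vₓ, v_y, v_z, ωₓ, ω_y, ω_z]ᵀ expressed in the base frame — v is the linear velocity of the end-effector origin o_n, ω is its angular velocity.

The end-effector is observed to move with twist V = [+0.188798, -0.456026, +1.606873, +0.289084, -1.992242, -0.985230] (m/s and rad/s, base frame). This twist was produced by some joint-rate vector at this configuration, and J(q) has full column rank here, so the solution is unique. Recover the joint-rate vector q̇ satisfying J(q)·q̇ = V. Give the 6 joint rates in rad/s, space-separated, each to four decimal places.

-0.0090 0.9840 0.7820 0.9890 0.1790 0.1500

o_n = [0.8927, -0.8036, -0.0736]
J₁: ẑ×o_n = [0.8036, 0.8927, -0.0000], ω = ẑ
J2: z=[0.8910, -0.4540, 0.0000] o=[-0.2043, -0.4010, 0.4200] → [0.2241, 0.4398, 0.1392, 0.8910, -0.4540, 0.0000]
J3: z=[-0.3971, -0.7793, -0.4848] o=[-0.0255, -0.1602, -0.1135] → [-0.3430, -0.4293, 0.9710, -0.3971, -0.7793, -0.4848]
J4: z=[-0.3971, -0.7793, -0.4848] o=[0.1308, -0.6034, 0.4710] → [0.3273, -0.5856, 0.6732, -0.3971, -0.7793, -0.4848]
J5: z=[0.8947, -0.4464, -0.0153] o=[0.1963, -0.4627, 0.1911] → [0.1130, 0.2263, 0.0058, 0.8947, -0.4464, -0.0153]
J6: z=[-0.2974, -0.5699, -0.7660] o=[0.7504, -0.0970, -0.2961] → [-0.6680, -0.0428, 0.2912, -0.2974, -0.5699, -0.7660]
q̇ = J⁺·V = [-0.0090, 0.9840, 0.7820, 0.9890, 0.1790, 0.1500]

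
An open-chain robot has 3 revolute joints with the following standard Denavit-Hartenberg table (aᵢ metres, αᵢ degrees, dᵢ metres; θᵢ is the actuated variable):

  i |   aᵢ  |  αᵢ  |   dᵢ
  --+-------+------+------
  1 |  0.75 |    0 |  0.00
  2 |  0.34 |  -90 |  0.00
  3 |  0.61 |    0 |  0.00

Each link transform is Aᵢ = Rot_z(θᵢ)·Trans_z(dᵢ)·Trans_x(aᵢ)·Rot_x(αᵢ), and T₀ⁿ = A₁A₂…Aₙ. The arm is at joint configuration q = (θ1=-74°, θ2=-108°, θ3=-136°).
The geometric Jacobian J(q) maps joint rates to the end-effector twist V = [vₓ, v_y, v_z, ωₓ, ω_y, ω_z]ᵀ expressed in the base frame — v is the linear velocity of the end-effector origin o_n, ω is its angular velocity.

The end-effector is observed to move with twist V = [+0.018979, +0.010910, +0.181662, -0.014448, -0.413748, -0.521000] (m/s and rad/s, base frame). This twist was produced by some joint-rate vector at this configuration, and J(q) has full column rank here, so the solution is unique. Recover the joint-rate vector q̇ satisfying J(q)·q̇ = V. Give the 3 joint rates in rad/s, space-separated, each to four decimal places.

o_n = [0.3055, -0.7244, 0.4237]
J₁: ẑ×o_n = [0.7244, 0.3055, -0.0000], ω = ẑ
J2: z=[0.0000, 0.0000, 1.0000] o=[0.2067, -0.7209, 0.0000] → [0.0034, 0.0987, -0.0000, 0.0000, 0.0000, 1.0000]
J3: z=[-0.0349, -0.9994, 0.0000] o=[-0.1331, -0.7091, 0.0000] → [-0.4235, 0.0148, 0.4388, -0.0349, -0.9994, 0.0000]
q̇ = J⁺·V = [0.2720, -0.7930, 0.4140]

0.2720 -0.7930 0.4140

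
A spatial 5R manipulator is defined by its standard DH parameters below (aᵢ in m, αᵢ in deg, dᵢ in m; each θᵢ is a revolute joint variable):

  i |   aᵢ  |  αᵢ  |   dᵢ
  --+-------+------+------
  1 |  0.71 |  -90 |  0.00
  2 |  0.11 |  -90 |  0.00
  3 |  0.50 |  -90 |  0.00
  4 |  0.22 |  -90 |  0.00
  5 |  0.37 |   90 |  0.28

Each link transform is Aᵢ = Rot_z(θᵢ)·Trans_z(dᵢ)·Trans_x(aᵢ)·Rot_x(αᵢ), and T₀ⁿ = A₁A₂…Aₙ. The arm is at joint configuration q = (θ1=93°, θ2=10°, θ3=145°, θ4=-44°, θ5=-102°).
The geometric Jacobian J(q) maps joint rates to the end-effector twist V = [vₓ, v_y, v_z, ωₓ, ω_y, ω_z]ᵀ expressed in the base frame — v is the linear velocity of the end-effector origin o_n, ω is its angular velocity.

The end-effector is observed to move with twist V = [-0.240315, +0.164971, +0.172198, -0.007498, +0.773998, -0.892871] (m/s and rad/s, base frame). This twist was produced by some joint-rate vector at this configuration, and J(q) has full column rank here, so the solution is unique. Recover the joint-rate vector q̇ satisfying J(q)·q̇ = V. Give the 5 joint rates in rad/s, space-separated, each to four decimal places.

0.0810 0.3200 0.2450 -0.8230 -0.8060

o_n = [0.1613, -0.0032, 0.2309]
J₁: ẑ×o_n = [0.0032, 0.1613, -0.0000], ω = ẑ
J2: z=[-0.9986, -0.0523, 0.0000] o=[-0.0372, 0.7090, 0.0000] → [-0.0121, 0.2305, 0.7217, -0.9986, -0.0523, 0.0000]
J3: z=[0.0091, -0.1734, -0.9848] o=[-0.0428, 0.8172, -0.0191] → [-0.8513, -0.2033, 0.0279, 0.0091, -0.1734, -0.9848]
J4: z=[-0.7885, -0.6070, 0.0996] o=[0.2647, 0.4294, 0.0520] → [-0.0655, 0.1307, 0.2784, -0.7885, -0.6070, 0.0996]
J5: z=[0.4207, -0.4140, 0.8072] o=[0.3634, 0.2802, -0.0760] → [0.1017, -0.2922, -0.2029, 0.4207, -0.4140, 0.8072]
q̇ = J⁺·V = [0.0810, 0.3200, 0.2450, -0.8230, -0.8060]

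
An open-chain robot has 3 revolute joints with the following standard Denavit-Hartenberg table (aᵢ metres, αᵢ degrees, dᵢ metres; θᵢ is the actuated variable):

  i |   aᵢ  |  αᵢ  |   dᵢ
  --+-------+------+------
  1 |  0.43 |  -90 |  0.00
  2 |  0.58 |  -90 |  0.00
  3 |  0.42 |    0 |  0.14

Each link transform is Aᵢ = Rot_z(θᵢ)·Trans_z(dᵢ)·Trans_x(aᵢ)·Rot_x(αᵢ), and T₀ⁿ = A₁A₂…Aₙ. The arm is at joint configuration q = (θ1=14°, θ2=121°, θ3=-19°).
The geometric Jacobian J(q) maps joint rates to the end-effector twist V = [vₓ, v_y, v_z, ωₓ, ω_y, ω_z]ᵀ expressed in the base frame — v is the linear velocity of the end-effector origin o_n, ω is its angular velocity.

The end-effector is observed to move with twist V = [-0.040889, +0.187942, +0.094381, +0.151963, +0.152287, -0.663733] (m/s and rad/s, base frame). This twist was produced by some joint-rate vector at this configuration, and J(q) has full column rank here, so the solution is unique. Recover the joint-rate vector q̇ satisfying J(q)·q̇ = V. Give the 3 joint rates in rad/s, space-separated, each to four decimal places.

-0.5530 0.1110 -0.2150

o_n = [-0.2206, 0.0859, -0.7654]
J₁: ẑ×o_n = [-0.0859, -0.2206, 0.0000], ω = ẑ
J2: z=[-0.2419, 0.9703, 0.0000] o=[0.4172, 0.1040, 0.0000] → [-0.7427, -0.1852, 0.6233, -0.2419, 0.9703, 0.0000]
J3: z=[-0.8317, -0.2074, 0.5150] o=[0.1274, 0.0318, -0.4972] → [0.0277, -0.4024, -0.1172, -0.8317, -0.2074, 0.5150]
q̇ = J⁺·V = [-0.5530, 0.1110, -0.2150]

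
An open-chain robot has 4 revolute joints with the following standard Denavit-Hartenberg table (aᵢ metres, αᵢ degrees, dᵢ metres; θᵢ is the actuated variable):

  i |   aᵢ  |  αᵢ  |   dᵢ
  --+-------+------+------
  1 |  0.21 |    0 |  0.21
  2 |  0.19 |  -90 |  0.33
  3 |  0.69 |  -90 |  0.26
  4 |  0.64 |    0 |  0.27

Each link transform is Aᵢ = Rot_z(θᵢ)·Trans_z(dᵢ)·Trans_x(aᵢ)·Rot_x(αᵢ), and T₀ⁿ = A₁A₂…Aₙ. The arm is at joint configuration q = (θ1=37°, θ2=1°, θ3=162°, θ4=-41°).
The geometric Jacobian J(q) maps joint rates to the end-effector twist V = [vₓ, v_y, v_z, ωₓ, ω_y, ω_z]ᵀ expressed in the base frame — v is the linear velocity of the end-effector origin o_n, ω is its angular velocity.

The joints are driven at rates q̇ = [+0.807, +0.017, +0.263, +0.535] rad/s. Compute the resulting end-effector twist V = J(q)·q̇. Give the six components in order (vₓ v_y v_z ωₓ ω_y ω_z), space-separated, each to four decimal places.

-0.0627 -1.2170 0.2459 -0.2922 0.1055 1.3328

o_n = [-1.0460, 0.0409, 0.4343]
J₁: ẑ×o_n = [-0.0409, -1.0460, 0.0000], ω = ẑ
J2: z=[0.0000, 0.0000, 1.0000] o=[0.1677, 0.1264, 0.2100] → [0.0855, -1.2137, 0.0000, 0.0000, 0.0000, 1.0000]
J3: z=[-0.6157, 0.7880, 0.0000] o=[0.3174, 0.2434, 0.5400] → [-0.0833, -0.0651, 1.1990, -0.6157, 0.7880, 0.0000]
J4: z=[-0.2435, -0.1902, 0.9511] o=[-0.3598, 0.0442, 0.3268] → [-0.0173, -0.6265, -0.1297, -0.2435, -0.1902, 0.9511]
V = J·q̇ = [-0.0627, -1.2170, 0.2459, -0.2922, 0.1055, 1.3328]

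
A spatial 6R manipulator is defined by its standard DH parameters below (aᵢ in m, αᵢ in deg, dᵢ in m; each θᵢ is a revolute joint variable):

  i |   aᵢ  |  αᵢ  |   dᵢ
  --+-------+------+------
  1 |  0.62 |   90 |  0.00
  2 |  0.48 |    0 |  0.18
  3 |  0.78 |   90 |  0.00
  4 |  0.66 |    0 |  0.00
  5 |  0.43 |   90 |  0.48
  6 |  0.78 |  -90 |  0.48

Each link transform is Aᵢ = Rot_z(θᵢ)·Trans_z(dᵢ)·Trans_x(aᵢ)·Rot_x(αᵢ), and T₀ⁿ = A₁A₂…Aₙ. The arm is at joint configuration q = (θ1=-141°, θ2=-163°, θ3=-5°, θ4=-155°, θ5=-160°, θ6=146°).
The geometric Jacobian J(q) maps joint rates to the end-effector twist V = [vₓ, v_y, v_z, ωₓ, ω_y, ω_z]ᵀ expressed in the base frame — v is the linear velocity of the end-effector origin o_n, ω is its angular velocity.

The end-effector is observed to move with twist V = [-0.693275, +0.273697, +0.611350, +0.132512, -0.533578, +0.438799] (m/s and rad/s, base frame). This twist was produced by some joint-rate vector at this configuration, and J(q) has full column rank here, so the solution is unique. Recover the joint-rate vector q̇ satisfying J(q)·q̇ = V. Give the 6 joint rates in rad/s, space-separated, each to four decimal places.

o_n = [0.6750, -0.2146, 0.6793]
J₁: ẑ×o_n = [0.2146, 0.6750, -0.0000], ω = ẑ
J2: z=[-0.6293, 0.7771, 0.0000] o=[-0.4818, -0.3902, 0.0000] → [0.5279, 0.4275, -1.0095, -0.6293, 0.7771, 0.0000]
J3: z=[-0.6293, 0.7771, 0.0000] o=[-0.2384, 0.0386, -0.1403] → [0.6370, 0.5158, -0.5505, -0.6293, 0.7771, 0.0000]
J4: z=[0.1616, 0.1308, 0.9781] o=[0.3545, 0.5187, -0.3025] → [0.8457, 0.1548, -0.1604, 0.1616, 0.1308, 0.9781]
J5: z=[0.1616, 0.1308, 0.9781] o=[0.0754, -0.0663, -0.1781] → [0.2573, 0.4480, -0.1024, 0.1616, 0.1308, 0.9781]
J6: z=[0.9825, -0.1143, -0.1470] o=[0.1927, 0.4200, 0.2281] → [-0.1448, -0.5141, -0.5684, 0.9825, -0.1143, -0.1470]
q̇ = J⁺·V = [0.5580, -0.0200, -0.6810, -0.6250, 0.4600, -0.2870]

0.5580 -0.0200 -0.6810 -0.6250 0.4600 -0.2870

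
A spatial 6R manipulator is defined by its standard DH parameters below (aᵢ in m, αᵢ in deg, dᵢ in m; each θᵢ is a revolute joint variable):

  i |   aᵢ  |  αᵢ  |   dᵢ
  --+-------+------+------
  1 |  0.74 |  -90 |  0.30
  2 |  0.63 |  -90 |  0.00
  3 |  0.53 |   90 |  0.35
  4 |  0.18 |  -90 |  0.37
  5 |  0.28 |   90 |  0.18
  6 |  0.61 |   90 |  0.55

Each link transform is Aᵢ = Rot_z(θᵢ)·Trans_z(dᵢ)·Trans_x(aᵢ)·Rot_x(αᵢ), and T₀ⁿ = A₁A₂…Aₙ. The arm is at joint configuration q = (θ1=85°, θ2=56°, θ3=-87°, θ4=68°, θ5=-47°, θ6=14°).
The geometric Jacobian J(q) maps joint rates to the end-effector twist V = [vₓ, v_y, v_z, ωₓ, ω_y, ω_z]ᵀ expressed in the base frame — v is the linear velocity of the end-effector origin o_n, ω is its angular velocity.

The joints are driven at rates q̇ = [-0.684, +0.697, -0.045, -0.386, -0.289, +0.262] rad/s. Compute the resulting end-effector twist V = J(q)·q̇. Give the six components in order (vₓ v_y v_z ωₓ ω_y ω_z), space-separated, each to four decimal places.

-0.0495 0.5255 0.8979 -0.8442 0.4712 -0.6791

o_n = [-0.4662, -0.3078, 0.4492]
J₁: ẑ×o_n = [0.3078, -0.4662, 0.0000], ω = ẑ
J2: z=[-0.9962, 0.0872, 0.0000] o=[0.0645, 0.7372, 0.3000] → [0.0130, 0.1486, 1.0873, -0.9962, 0.0872, 0.0000]
J3: z=[-0.0723, -0.8259, -0.5592] o=[0.0952, 1.0881, -0.2223] → [-1.3352, 0.3625, -0.3628, -0.0723, -0.8259, -0.5592]
J4: z=[-0.1008, -0.5517, 0.8279] o=[-0.4560, 0.8607, -0.4410] → [0.4762, 0.0813, 0.1121, -0.1008, -0.5517, 0.8279]
J5: z=[0.8930, -0.4171, -0.1692] o=[-0.5723, 0.5265, -0.2309] → [-0.4249, -0.6253, -0.7008, 0.8930, -0.4171, -0.1692]
J6: z=[0.2521, 0.1519, 0.9557] o=[-0.5159, 0.2005, -0.1940] → [0.5836, -0.1146, -0.1357, 0.2521, 0.1519, 0.9557]
V = J·q̇ = [-0.0495, 0.5255, 0.8979, -0.8442, 0.4712, -0.6791]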